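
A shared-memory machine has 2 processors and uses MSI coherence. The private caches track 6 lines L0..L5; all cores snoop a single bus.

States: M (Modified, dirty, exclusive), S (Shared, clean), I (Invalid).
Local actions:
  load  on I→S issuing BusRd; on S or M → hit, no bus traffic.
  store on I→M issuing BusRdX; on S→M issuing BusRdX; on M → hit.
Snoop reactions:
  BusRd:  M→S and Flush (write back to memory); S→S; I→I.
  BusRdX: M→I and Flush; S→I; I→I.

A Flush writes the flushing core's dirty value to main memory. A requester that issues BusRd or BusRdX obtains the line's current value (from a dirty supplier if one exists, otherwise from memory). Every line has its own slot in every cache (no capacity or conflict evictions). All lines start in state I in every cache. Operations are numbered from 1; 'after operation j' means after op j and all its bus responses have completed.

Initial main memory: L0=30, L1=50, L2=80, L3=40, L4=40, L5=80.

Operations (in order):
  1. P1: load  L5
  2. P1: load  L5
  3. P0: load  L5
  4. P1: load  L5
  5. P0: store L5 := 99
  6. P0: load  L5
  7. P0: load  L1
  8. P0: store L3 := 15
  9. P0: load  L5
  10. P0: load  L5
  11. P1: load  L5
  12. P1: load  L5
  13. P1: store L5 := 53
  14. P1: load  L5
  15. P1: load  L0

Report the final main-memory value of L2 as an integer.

1. P1: load  L5  bus=[BusRd]  L5: P0=I P1=S  mem[L5]=80
2. P1: load  L5  bus=[-]  L5: P0=I P1=S  mem[L5]=80
3. P0: load  L5  bus=[BusRd]  L5: P0=S P1=S  mem[L5]=80
4. P1: load  L5  bus=[-]  L5: P0=S P1=S  mem[L5]=80
5. P0: store L5 := 99  bus=[BusRdX]  L5: P0=M P1=I  mem[L5]=80
6. P0: load  L5  bus=[-]  L5: P0=M P1=I  mem[L5]=80
7. P0: load  L1  bus=[BusRd]  L1: P0=S P1=I  mem[L1]=50
8. P0: store L3 := 15  bus=[BusRdX]  L3: P0=M P1=I  mem[L3]=40
9. P0: load  L5  bus=[-]  L5: P0=M P1=I  mem[L5]=80
10. P0: load  L5  bus=[-]  L5: P0=M P1=I  mem[L5]=80
11. P1: load  L5  bus=[BusRd,Flush]  L5: P0=S P1=S  mem[L5]=99
12. P1: load  L5  bus=[-]  L5: P0=S P1=S  mem[L5]=99
13. P1: store L5 := 53  bus=[BusRdX]  L5: P0=I P1=M  mem[L5]=99
14. P1: load  L5  bus=[-]  L5: P0=I P1=M  mem[L5]=99
15. P1: load  L0  bus=[BusRd]  L0: P0=I P1=S  mem[L0]=30

memory[L2] = 80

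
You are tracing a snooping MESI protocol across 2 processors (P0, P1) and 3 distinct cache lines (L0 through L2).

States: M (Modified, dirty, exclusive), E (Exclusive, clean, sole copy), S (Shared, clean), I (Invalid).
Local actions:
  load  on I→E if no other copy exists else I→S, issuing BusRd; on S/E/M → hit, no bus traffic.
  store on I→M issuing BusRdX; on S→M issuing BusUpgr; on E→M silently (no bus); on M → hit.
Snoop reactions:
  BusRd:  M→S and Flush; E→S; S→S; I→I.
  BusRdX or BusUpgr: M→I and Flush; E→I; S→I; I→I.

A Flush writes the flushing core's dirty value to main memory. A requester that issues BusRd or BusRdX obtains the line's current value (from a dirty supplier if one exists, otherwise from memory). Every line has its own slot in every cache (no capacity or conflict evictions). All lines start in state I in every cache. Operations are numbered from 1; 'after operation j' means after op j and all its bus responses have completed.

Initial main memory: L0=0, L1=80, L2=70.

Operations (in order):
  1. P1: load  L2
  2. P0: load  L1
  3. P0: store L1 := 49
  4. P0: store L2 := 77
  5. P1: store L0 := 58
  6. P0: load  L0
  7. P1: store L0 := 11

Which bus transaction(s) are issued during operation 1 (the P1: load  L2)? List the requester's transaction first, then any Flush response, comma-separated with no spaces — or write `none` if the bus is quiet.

bus = BusRd

step 1: P1: load  L2  ⟶  IE  (L2)  txn=BusRd  M[L2]=70
step 2: P0: load  L1  ⟶  EI  (L1)  txn=BusRd  M[L1]=80
step 3: P0: store L1 := 49  ⟶  MI  (L1)  txn=∅  M[L1]=80
step 4: P0: store L2 := 77  ⟶  MI  (L2)  txn=BusRdX  M[L2]=70
step 5: P1: store L0 := 58  ⟶  IM  (L0)  txn=BusRdX  M[L0]=0
step 6: P0: load  L0  ⟶  SS  (L0)  txn=BusRd+Flush  M[L0]=58
step 7: P1: store L0 := 11  ⟶  IM  (L0)  txn=BusUpgr  M[L0]=58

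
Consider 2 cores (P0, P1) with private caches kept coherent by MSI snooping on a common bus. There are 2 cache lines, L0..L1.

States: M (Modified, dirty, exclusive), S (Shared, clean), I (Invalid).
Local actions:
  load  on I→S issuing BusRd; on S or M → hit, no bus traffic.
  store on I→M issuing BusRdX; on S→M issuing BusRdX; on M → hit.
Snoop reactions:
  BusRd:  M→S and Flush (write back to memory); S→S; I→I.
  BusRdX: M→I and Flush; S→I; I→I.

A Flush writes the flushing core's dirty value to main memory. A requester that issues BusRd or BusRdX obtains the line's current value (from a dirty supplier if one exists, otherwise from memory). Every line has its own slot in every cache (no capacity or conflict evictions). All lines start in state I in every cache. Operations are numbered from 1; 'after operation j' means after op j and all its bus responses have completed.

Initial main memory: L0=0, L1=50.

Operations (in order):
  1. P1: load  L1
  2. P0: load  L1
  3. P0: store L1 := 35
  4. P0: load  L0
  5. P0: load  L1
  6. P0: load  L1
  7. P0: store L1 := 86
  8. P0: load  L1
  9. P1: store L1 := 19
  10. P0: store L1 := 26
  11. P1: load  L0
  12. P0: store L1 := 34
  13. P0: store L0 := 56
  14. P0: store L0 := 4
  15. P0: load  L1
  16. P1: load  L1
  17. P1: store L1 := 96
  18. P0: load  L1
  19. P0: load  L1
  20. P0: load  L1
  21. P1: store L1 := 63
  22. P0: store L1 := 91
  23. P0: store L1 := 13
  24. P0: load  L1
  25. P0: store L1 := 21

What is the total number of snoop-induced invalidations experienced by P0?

invalidations = 3

step 1: P1: load  L1  ⟶  IS  (L1)  txn=BusRd  M[L1]=50
step 2: P0: load  L1  ⟶  SS  (L1)  txn=BusRd  M[L1]=50
step 3: P0: store L1 := 35  ⟶  MI  (L1)  txn=BusRdX  M[L1]=50
step 4: P0: load  L0  ⟶  SI  (L0)  txn=BusRd  M[L0]=0
step 5: P0: load  L1  ⟶  MI  (L1)  txn=∅  M[L1]=50
step 6: P0: load  L1  ⟶  MI  (L1)  txn=∅  M[L1]=50
step 7: P0: store L1 := 86  ⟶  MI  (L1)  txn=∅  M[L1]=50
step 8: P0: load  L1  ⟶  MI  (L1)  txn=∅  M[L1]=50
step 9: P1: store L1 := 19  ⟶  IM  (L1)  txn=BusRdX+Flush  M[L1]=86
step 10: P0: store L1 := 26  ⟶  MI  (L1)  txn=BusRdX+Flush  M[L1]=19
step 11: P1: load  L0  ⟶  SS  (L0)  txn=BusRd  M[L0]=0
step 12: P0: store L1 := 34  ⟶  MI  (L1)  txn=∅  M[L1]=19
step 13: P0: store L0 := 56  ⟶  MI  (L0)  txn=BusRdX  M[L0]=0
step 14: P0: store L0 := 4  ⟶  MI  (L0)  txn=∅  M[L0]=0
step 15: P0: load  L1  ⟶  MI  (L1)  txn=∅  M[L1]=19
step 16: P1: load  L1  ⟶  SS  (L1)  txn=BusRd+Flush  M[L1]=34
step 17: P1: store L1 := 96  ⟶  IM  (L1)  txn=BusRdX  M[L1]=34
step 18: P0: load  L1  ⟶  SS  (L1)  txn=BusRd+Flush  M[L1]=96
step 19: P0: load  L1  ⟶  SS  (L1)  txn=∅  M[L1]=96
step 20: P0: load  L1  ⟶  SS  (L1)  txn=∅  M[L1]=96
step 21: P1: store L1 := 63  ⟶  IM  (L1)  txn=BusRdX  M[L1]=96
step 22: P0: store L1 := 91  ⟶  MI  (L1)  txn=BusRdX+Flush  M[L1]=63
step 23: P0: store L1 := 13  ⟶  MI  (L1)  txn=∅  M[L1]=63
step 24: P0: load  L1  ⟶  MI  (L1)  txn=∅  M[L1]=63
step 25: P0: store L1 := 21  ⟶  MI  (L1)  txn=∅  M[L1]=63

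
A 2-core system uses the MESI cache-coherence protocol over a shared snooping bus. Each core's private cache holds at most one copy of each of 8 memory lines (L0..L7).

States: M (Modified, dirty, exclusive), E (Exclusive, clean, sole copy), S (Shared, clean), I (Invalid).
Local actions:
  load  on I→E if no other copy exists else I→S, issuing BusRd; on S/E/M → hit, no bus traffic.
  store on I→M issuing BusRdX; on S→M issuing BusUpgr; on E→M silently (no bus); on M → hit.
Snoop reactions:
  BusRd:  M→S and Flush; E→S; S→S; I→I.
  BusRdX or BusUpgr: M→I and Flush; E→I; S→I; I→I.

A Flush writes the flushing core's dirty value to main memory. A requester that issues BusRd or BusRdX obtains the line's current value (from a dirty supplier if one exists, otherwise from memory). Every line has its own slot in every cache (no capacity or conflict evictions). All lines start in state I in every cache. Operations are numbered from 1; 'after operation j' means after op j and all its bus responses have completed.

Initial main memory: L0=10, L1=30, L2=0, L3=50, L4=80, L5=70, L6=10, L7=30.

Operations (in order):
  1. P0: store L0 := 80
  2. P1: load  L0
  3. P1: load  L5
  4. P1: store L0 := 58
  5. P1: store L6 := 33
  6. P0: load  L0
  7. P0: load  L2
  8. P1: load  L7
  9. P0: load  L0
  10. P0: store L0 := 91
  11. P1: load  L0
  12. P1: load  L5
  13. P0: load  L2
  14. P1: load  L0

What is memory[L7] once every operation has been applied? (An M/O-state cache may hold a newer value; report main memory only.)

[1] P0: store L0 := 80 | P0:M(80), P1:I | bus: BusRdX
[2] P1: load  L0 | P0:S(80), P1:S(80) | bus: BusRd,Flush
[3] P1: load  L5 | P0:I, P1:E(70) | bus: BusRd
[4] P1: store L0 := 58 | P0:I, P1:M(58) | bus: BusUpgr
[5] P1: store L6 := 33 | P0:I, P1:M(33) | bus: BusRdX
[6] P0: load  L0 | P0:S(58), P1:S(58) | bus: BusRd,Flush
[7] P0: load  L2 | P0:E(0), P1:I | bus: BusRd
[8] P1: load  L7 | P0:I, P1:E(30) | bus: BusRd
[9] P0: load  L0 | P0:S(58), P1:S(58) | bus: none
[10] P0: store L0 := 91 | P0:M(91), P1:I | bus: BusUpgr
[11] P1: load  L0 | P0:S(91), P1:S(91) | bus: BusRd,Flush
[12] P1: load  L5 | P0:I, P1:E(70) | bus: none
[13] P0: load  L2 | P0:E(0), P1:I | bus: none
[14] P1: load  L0 | P0:S(91), P1:S(91) | bus: none

memory[L7] = 30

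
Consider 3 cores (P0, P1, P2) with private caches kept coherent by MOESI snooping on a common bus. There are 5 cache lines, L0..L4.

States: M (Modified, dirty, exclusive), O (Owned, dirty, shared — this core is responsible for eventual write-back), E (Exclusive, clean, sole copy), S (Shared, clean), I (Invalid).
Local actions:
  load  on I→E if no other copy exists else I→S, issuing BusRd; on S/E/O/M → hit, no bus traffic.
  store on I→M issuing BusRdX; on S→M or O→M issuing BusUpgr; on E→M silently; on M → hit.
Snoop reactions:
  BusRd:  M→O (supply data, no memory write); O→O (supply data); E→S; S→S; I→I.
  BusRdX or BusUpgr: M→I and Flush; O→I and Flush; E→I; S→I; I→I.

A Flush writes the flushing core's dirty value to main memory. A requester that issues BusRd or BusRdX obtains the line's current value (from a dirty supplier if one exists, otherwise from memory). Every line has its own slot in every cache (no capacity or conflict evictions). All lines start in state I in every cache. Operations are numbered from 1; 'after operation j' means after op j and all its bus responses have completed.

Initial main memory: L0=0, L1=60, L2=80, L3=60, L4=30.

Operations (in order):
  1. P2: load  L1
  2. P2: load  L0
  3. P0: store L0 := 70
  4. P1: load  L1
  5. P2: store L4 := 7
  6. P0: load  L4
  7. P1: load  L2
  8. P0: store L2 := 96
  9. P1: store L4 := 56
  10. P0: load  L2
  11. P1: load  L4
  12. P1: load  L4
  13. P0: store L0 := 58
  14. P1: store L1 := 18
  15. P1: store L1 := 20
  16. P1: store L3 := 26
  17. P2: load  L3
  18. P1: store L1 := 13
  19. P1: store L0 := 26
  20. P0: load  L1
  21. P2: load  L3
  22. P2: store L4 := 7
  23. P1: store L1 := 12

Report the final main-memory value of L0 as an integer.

[1] P2: load  L1 | P0:I, P1:I, P2:E(60) | bus: BusRd
[2] P2: load  L0 | P0:I, P1:I, P2:E(0) | bus: BusRd
[3] P0: store L0 := 70 | P0:M(70), P1:I, P2:I | bus: BusRdX
[4] P1: load  L1 | P0:I, P1:S(60), P2:S(60) | bus: BusRd
[5] P2: store L4 := 7 | P0:I, P1:I, P2:M(7) | bus: BusRdX
[6] P0: load  L4 | P0:S(7), P1:I, P2:O(7) | bus: BusRd
[7] P1: load  L2 | P0:I, P1:E(80), P2:I | bus: BusRd
[8] P0: store L2 := 96 | P0:M(96), P1:I, P2:I | bus: BusRdX
[9] P1: store L4 := 56 | P0:I, P1:M(56), P2:I | bus: BusRdX,Flush
[10] P0: load  L2 | P0:M(96), P1:I, P2:I | bus: none
[11] P1: load  L4 | P0:I, P1:M(56), P2:I | bus: none
[12] P1: load  L4 | P0:I, P1:M(56), P2:I | bus: none
[13] P0: store L0 := 58 | P0:M(58), P1:I, P2:I | bus: none
[14] P1: store L1 := 18 | P0:I, P1:M(18), P2:I | bus: BusUpgr
[15] P1: store L1 := 20 | P0:I, P1:M(20), P2:I | bus: none
[16] P1: store L3 := 26 | P0:I, P1:M(26), P2:I | bus: BusRdX
[17] P2: load  L3 | P0:I, P1:O(26), P2:S(26) | bus: BusRd
[18] P1: store L1 := 13 | P0:I, P1:M(13), P2:I | bus: none
[19] P1: store L0 := 26 | P0:I, P1:M(26), P2:I | bus: BusRdX,Flush
[20] P0: load  L1 | P0:S(13), P1:O(13), P2:I | bus: BusRd
[21] P2: load  L3 | P0:I, P1:O(26), P2:S(26) | bus: none
[22] P2: store L4 := 7 | P0:I, P1:I, P2:M(7) | bus: BusRdX,Flush
[23] P1: store L1 := 12 | P0:I, P1:M(12), P2:I | bus: BusUpgr

memory[L0] = 58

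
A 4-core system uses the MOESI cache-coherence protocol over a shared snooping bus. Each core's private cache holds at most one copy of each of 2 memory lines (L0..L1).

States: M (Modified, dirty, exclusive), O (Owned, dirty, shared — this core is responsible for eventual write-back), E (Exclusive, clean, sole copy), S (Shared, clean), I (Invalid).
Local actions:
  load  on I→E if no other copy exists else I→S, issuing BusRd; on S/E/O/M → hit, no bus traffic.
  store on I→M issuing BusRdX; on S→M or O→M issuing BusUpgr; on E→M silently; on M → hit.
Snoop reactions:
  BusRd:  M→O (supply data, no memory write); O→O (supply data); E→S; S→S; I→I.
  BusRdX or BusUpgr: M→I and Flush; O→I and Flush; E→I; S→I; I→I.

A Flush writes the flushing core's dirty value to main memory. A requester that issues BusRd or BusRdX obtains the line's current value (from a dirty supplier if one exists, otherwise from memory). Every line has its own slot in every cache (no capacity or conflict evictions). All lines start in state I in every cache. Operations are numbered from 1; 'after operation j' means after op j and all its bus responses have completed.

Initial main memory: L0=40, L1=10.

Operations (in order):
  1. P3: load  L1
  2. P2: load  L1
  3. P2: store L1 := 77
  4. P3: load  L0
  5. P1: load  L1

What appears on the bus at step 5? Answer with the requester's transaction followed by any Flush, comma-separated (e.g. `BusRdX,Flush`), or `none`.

  op1 P3: load  L1 → I/I/I/E on L1; bus BusRd; mem=10
  op2 P2: load  L1 → I/I/S/S on L1; bus BusRd; mem=10
  op3 P2: store L1 := 77 → I/I/M/I on L1; bus BusUpgr; mem=10
  op4 P3: load  L0 → I/I/I/E on L0; bus BusRd; mem=40
  op5 P1: load  L1 → I/S/O/I on L1; bus BusRd; mem=10

bus = BusRd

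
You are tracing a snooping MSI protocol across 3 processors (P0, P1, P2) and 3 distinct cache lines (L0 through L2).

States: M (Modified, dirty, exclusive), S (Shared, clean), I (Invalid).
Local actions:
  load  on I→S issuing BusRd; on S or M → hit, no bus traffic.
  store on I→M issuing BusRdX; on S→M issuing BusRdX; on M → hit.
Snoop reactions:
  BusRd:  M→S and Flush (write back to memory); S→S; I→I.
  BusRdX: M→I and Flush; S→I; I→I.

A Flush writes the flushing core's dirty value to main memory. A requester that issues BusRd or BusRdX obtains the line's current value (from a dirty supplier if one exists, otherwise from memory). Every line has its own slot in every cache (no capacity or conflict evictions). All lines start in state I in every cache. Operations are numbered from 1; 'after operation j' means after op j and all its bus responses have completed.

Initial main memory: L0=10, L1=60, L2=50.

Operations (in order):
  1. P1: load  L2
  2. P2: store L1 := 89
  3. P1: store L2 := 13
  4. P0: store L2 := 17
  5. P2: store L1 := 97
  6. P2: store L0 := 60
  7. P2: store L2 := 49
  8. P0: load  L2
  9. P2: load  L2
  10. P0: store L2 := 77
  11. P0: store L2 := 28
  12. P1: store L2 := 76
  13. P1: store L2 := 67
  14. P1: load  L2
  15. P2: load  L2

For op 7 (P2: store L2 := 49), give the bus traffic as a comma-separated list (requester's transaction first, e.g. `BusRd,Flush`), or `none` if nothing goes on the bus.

[1] P1: load  L2 | P0:I, P1:S(50), P2:I | bus: BusRd
[2] P2: store L1 := 89 | P0:I, P1:I, P2:M(89) | bus: BusRdX
[3] P1: store L2 := 13 | P0:I, P1:M(13), P2:I | bus: BusRdX
[4] P0: store L2 := 17 | P0:M(17), P1:I, P2:I | bus: BusRdX,Flush
[5] P2: store L1 := 97 | P0:I, P1:I, P2:M(97) | bus: none
[6] P2: store L0 := 60 | P0:I, P1:I, P2:M(60) | bus: BusRdX
[7] P2: store L2 := 49 | P0:I, P1:I, P2:M(49) | bus: BusRdX,Flush
[8] P0: load  L2 | P0:S(49), P1:I, P2:S(49) | bus: BusRd,Flush
[9] P2: load  L2 | P0:S(49), P1:I, P2:S(49) | bus: none
[10] P0: store L2 := 77 | P0:M(77), P1:I, P2:I | bus: BusRdX
[11] P0: store L2 := 28 | P0:M(28), P1:I, P2:I | bus: none
[12] P1: store L2 := 76 | P0:I, P1:M(76), P2:I | bus: BusRdX,Flush
[13] P1: store L2 := 67 | P0:I, P1:M(67), P2:I | bus: none
[14] P1: load  L2 | P0:I, P1:M(67), P2:I | bus: none
[15] P2: load  L2 | P0:I, P1:S(67), P2:S(67) | bus: BusRd,Flush

bus = BusRdX,Flush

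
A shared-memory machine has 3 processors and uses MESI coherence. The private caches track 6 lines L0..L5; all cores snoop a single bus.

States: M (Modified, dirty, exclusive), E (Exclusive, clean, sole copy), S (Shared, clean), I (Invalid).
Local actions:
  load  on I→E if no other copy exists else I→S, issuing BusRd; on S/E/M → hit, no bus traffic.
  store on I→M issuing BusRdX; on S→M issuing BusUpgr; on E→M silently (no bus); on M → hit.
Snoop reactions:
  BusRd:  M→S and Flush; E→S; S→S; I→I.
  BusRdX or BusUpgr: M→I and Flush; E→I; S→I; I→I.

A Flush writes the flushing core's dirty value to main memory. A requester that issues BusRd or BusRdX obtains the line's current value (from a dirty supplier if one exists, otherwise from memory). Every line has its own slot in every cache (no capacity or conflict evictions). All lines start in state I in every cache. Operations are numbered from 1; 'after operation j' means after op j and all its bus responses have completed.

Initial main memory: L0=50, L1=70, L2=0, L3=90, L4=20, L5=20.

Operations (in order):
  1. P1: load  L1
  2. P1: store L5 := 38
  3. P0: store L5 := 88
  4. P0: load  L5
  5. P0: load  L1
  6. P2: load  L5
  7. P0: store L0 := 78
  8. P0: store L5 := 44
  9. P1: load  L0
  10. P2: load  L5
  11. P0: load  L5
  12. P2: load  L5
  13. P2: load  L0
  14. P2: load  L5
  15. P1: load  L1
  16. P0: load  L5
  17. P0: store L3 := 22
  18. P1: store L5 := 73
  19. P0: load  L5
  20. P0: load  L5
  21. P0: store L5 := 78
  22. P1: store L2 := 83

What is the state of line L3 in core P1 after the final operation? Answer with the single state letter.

step 1: P1: load  L1  ⟶  IEI  (L1)  txn=BusRd  M[L1]=70
step 2: P1: store L5 := 38  ⟶  IMI  (L5)  txn=BusRdX  M[L5]=20
step 3: P0: store L5 := 88  ⟶  MII  (L5)  txn=BusRdX+Flush  M[L5]=38
step 4: P0: load  L5  ⟶  MII  (L5)  txn=∅  M[L5]=38
step 5: P0: load  L1  ⟶  SSI  (L1)  txn=BusRd  M[L1]=70
step 6: P2: load  L5  ⟶  SIS  (L5)  txn=BusRd+Flush  M[L5]=88
step 7: P0: store L0 := 78  ⟶  MII  (L0)  txn=BusRdX  M[L0]=50
step 8: P0: store L5 := 44  ⟶  MII  (L5)  txn=BusUpgr  M[L5]=88
step 9: P1: load  L0  ⟶  SSI  (L0)  txn=BusRd+Flush  M[L0]=78
step 10: P2: load  L5  ⟶  SIS  (L5)  txn=BusRd+Flush  M[L5]=44
step 11: P0: load  L5  ⟶  SIS  (L5)  txn=∅  M[L5]=44
step 12: P2: load  L5  ⟶  SIS  (L5)  txn=∅  M[L5]=44
step 13: P2: load  L0  ⟶  SSS  (L0)  txn=BusRd  M[L0]=78
step 14: P2: load  L5  ⟶  SIS  (L5)  txn=∅  M[L5]=44
step 15: P1: load  L1  ⟶  SSI  (L1)  txn=∅  M[L1]=70
step 16: P0: load  L5  ⟶  SIS  (L5)  txn=∅  M[L5]=44
step 17: P0: store L3 := 22  ⟶  MII  (L3)  txn=BusRdX  M[L3]=90
step 18: P1: store L5 := 73  ⟶  IMI  (L5)  txn=BusRdX  M[L5]=44
step 19: P0: load  L5  ⟶  SSI  (L5)  txn=BusRd+Flush  M[L5]=73
step 20: P0: load  L5  ⟶  SSI  (L5)  txn=∅  M[L5]=73
step 21: P0: store L5 := 78  ⟶  MII  (L5)  txn=BusUpgr  M[L5]=73
step 22: P1: store L2 := 83  ⟶  IMI  (L2)  txn=BusRdX  M[L2]=0

state = I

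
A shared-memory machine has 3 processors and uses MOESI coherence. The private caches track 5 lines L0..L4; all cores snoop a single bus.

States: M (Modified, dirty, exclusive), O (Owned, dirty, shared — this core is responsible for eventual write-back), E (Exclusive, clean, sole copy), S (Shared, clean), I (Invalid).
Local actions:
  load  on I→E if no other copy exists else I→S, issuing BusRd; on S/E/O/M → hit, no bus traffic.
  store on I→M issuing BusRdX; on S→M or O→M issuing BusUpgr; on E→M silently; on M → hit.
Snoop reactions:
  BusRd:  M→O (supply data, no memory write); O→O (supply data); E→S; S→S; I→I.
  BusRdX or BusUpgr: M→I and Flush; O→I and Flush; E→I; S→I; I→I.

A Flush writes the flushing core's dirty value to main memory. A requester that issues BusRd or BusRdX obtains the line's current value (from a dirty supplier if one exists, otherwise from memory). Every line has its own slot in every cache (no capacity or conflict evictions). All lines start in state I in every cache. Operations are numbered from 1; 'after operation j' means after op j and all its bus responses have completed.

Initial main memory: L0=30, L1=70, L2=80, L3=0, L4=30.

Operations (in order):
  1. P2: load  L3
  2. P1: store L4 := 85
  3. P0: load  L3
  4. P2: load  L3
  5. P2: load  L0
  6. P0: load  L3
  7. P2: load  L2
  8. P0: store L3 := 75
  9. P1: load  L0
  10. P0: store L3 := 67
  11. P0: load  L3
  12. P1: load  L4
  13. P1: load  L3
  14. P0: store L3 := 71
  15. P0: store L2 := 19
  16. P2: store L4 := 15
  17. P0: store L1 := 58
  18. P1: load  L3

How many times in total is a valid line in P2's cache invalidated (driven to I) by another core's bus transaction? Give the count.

step 1: P2: load  L3  ⟶  IIE  (L3)  txn=BusRd  M[L3]=0
step 2: P1: store L4 := 85  ⟶  IMI  (L4)  txn=BusRdX  M[L4]=30
step 3: P0: load  L3  ⟶  SIS  (L3)  txn=BusRd  M[L3]=0
step 4: P2: load  L3  ⟶  SIS  (L3)  txn=∅  M[L3]=0
step 5: P2: load  L0  ⟶  IIE  (L0)  txn=BusRd  M[L0]=30
step 6: P0: load  L3  ⟶  SIS  (L3)  txn=∅  M[L3]=0
step 7: P2: load  L2  ⟶  IIE  (L2)  txn=BusRd  M[L2]=80
step 8: P0: store L3 := 75  ⟶  MII  (L3)  txn=BusUpgr  M[L3]=0
step 9: P1: load  L0  ⟶  ISS  (L0)  txn=BusRd  M[L0]=30
step 10: P0: store L3 := 67  ⟶  MII  (L3)  txn=∅  M[L3]=0
step 11: P0: load  L3  ⟶  MII  (L3)  txn=∅  M[L3]=0
step 12: P1: load  L4  ⟶  IMI  (L4)  txn=∅  M[L4]=30
step 13: P1: load  L3  ⟶  OSI  (L3)  txn=BusRd  M[L3]=0
step 14: P0: store L3 := 71  ⟶  MII  (L3)  txn=BusUpgr  M[L3]=0
step 15: P0: store L2 := 19  ⟶  MII  (L2)  txn=BusRdX  M[L2]=80
step 16: P2: store L4 := 15  ⟶  IIM  (L4)  txn=BusRdX+Flush  M[L4]=85
step 17: P0: store L1 := 58  ⟶  MII  (L1)  txn=BusRdX  M[L1]=70
step 18: P1: load  L3  ⟶  OSI  (L3)  txn=BusRd  M[L3]=0

invalidations = 2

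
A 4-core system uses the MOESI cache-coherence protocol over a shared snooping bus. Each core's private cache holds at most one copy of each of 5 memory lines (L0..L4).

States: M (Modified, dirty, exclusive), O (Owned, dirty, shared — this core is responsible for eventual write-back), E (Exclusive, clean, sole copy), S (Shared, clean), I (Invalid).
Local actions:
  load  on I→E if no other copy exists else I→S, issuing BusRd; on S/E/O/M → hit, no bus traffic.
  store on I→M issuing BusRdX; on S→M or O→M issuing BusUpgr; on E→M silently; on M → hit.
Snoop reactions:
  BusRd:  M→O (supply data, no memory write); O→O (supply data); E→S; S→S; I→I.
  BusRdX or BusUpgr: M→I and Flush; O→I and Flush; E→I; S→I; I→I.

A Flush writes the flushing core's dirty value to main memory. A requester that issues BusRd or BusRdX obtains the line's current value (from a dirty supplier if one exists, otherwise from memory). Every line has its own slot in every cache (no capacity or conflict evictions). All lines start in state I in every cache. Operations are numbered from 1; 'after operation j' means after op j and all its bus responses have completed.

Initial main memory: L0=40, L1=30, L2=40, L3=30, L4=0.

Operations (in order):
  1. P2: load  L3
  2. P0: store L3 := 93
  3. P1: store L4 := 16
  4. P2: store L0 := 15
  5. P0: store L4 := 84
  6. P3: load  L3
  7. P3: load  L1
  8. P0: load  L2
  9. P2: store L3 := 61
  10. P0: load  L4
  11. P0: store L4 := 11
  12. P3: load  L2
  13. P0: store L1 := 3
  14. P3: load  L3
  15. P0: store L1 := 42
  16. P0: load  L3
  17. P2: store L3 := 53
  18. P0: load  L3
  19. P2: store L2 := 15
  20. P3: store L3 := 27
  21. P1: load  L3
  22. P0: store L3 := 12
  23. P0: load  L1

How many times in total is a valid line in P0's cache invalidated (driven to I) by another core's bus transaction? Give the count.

invalidations = 4

[1] P2: load  L3 | P0:I, P1:I, P2:E(30), P3:I | bus: BusRd
[2] P0: store L3 := 93 | P0:M(93), P1:I, P2:I, P3:I | bus: BusRdX
[3] P1: store L4 := 16 | P0:I, P1:M(16), P2:I, P3:I | bus: BusRdX
[4] P2: store L0 := 15 | P0:I, P1:I, P2:M(15), P3:I | bus: BusRdX
[5] P0: store L4 := 84 | P0:M(84), P1:I, P2:I, P3:I | bus: BusRdX,Flush
[6] P3: load  L3 | P0:O(93), P1:I, P2:I, P3:S(93) | bus: BusRd
[7] P3: load  L1 | P0:I, P1:I, P2:I, P3:E(30) | bus: BusRd
[8] P0: load  L2 | P0:E(40), P1:I, P2:I, P3:I | bus: BusRd
[9] P2: store L3 := 61 | P0:I, P1:I, P2:M(61), P3:I | bus: BusRdX,Flush
[10] P0: load  L4 | P0:M(84), P1:I, P2:I, P3:I | bus: none
[11] P0: store L4 := 11 | P0:M(11), P1:I, P2:I, P3:I | bus: none
[12] P3: load  L2 | P0:S(40), P1:I, P2:I, P3:S(40) | bus: BusRd
[13] P0: store L1 := 3 | P0:M(3), P1:I, P2:I, P3:I | bus: BusRdX
[14] P3: load  L3 | P0:I, P1:I, P2:O(61), P3:S(61) | bus: BusRd
[15] P0: store L1 := 42 | P0:M(42), P1:I, P2:I, P3:I | bus: none
[16] P0: load  L3 | P0:S(61), P1:I, P2:O(61), P3:S(61) | bus: BusRd
[17] P2: store L3 := 53 | P0:I, P1:I, P2:M(53), P3:I | bus: BusUpgr
[18] P0: load  L3 | P0:S(53), P1:I, P2:O(53), P3:I | bus: BusRd
[19] P2: store L2 := 15 | P0:I, P1:I, P2:M(15), P3:I | bus: BusRdX
[20] P3: store L3 := 27 | P0:I, P1:I, P2:I, P3:M(27) | bus: BusRdX,Flush
[21] P1: load  L3 | P0:I, P1:S(27), P2:I, P3:O(27) | bus: BusRd
[22] P0: store L3 := 12 | P0:M(12), P1:I, P2:I, P3:I | bus: BusRdX,Flush
[23] P0: load  L1 | P0:M(42), P1:I, P2:I, P3:I | bus: none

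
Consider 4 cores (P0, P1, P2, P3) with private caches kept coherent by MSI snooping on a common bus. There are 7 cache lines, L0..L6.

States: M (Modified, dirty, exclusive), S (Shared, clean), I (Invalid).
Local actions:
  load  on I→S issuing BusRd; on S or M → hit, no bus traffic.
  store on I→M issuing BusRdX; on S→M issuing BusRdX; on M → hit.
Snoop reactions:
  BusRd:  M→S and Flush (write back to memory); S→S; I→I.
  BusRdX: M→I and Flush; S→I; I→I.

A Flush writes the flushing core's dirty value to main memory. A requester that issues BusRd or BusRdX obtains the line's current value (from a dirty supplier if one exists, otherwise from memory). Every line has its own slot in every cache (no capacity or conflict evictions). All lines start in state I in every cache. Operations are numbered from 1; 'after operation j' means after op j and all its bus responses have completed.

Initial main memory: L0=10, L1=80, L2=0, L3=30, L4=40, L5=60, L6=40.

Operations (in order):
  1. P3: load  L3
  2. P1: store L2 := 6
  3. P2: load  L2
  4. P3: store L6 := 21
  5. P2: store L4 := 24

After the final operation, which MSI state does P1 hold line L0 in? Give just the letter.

[1] P3: load  L3 | P0:I, P1:I, P2:I, P3:S(30) | bus: BusRd
[2] P1: store L2 := 6 | P0:I, P1:M(6), P2:I, P3:I | bus: BusRdX
[3] P2: load  L2 | P0:I, P1:S(6), P2:S(6), P3:I | bus: BusRd,Flush
[4] P3: store L6 := 21 | P0:I, P1:I, P2:I, P3:M(21) | bus: BusRdX
[5] P2: store L4 := 24 | P0:I, P1:I, P2:M(24), P3:I | bus: BusRdX

state = I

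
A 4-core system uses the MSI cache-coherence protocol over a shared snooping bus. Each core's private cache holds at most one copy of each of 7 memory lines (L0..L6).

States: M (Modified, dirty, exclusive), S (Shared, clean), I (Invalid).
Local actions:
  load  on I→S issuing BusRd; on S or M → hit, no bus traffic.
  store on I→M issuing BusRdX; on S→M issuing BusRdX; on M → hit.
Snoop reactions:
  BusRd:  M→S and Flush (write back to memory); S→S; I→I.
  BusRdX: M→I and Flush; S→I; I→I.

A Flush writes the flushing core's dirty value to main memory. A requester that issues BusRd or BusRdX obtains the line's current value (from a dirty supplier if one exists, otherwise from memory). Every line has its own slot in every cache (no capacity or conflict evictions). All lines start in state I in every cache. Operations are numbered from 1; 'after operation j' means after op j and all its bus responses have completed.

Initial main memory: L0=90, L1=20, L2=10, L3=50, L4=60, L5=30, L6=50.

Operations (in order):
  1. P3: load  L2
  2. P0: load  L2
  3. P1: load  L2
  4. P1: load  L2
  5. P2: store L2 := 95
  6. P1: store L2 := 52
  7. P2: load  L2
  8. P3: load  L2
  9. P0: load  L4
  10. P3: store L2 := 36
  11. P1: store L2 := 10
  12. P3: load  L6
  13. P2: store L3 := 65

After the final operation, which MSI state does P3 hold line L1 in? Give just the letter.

[1] P3: load  L2 | P0:I, P1:I, P2:I, P3:S(10) | bus: BusRd
[2] P0: load  L2 | P0:S(10), P1:I, P2:I, P3:S(10) | bus: BusRd
[3] P1: load  L2 | P0:S(10), P1:S(10), P2:I, P3:S(10) | bus: BusRd
[4] P1: load  L2 | P0:S(10), P1:S(10), P2:I, P3:S(10) | bus: none
[5] P2: store L2 := 95 | P0:I, P1:I, P2:M(95), P3:I | bus: BusRdX
[6] P1: store L2 := 52 | P0:I, P1:M(52), P2:I, P3:I | bus: BusRdX,Flush
[7] P2: load  L2 | P0:I, P1:S(52), P2:S(52), P3:I | bus: BusRd,Flush
[8] P3: load  L2 | P0:I, P1:S(52), P2:S(52), P3:S(52) | bus: BusRd
[9] P0: load  L4 | P0:S(60), P1:I, P2:I, P3:I | bus: BusRd
[10] P3: store L2 := 36 | P0:I, P1:I, P2:I, P3:M(36) | bus: BusRdX
[11] P1: store L2 := 10 | P0:I, P1:M(10), P2:I, P3:I | bus: BusRdX,Flush
[12] P3: load  L6 | P0:I, P1:I, P2:I, P3:S(50) | bus: BusRd
[13] P2: store L3 := 65 | P0:I, P1:I, P2:M(65), P3:I | bus: BusRdX

state = I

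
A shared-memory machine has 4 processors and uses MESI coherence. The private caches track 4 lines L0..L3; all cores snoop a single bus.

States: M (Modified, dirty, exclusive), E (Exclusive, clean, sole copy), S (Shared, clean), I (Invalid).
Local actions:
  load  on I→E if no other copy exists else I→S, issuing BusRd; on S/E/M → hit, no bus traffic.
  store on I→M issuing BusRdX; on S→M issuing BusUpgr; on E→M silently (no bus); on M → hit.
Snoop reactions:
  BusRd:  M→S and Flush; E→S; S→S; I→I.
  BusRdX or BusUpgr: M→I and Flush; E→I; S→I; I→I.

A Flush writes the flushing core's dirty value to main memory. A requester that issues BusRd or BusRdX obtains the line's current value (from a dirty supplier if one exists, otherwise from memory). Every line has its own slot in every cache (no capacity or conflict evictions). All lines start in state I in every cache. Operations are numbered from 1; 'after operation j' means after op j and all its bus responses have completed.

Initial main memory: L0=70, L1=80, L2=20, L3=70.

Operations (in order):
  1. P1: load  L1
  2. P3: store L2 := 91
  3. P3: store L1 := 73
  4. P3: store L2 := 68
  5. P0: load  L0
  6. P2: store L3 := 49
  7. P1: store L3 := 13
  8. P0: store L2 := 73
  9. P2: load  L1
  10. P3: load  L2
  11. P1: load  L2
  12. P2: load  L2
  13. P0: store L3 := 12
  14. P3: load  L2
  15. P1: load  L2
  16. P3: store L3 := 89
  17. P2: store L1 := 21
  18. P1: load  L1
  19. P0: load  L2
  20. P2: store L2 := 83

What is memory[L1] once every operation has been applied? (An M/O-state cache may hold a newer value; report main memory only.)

memory[L1] = 21

step 1: P1: load  L1  ⟶  IEII  (L1)  txn=BusRd  M[L1]=80
step 2: P3: store L2 := 91  ⟶  IIIM  (L2)  txn=BusRdX  M[L2]=20
step 3: P3: store L1 := 73  ⟶  IIIM  (L1)  txn=BusRdX  M[L1]=80
step 4: P3: store L2 := 68  ⟶  IIIM  (L2)  txn=∅  M[L2]=20
step 5: P0: load  L0  ⟶  EIII  (L0)  txn=BusRd  M[L0]=70
step 6: P2: store L3 := 49  ⟶  IIMI  (L3)  txn=BusRdX  M[L3]=70
step 7: P1: store L3 := 13  ⟶  IMII  (L3)  txn=BusRdX+Flush  M[L3]=49
step 8: P0: store L2 := 73  ⟶  MIII  (L2)  txn=BusRdX+Flush  M[L2]=68
step 9: P2: load  L1  ⟶  IISS  (L1)  txn=BusRd+Flush  M[L1]=73
step 10: P3: load  L2  ⟶  SIIS  (L2)  txn=BusRd+Flush  M[L2]=73
step 11: P1: load  L2  ⟶  SSIS  (L2)  txn=BusRd  M[L2]=73
step 12: P2: load  L2  ⟶  SSSS  (L2)  txn=BusRd  M[L2]=73
step 13: P0: store L3 := 12  ⟶  MIII  (L3)  txn=BusRdX+Flush  M[L3]=13
step 14: P3: load  L2  ⟶  SSSS  (L2)  txn=∅  M[L2]=73
step 15: P1: load  L2  ⟶  SSSS  (L2)  txn=∅  M[L2]=73
step 16: P3: store L3 := 89  ⟶  IIIM  (L3)  txn=BusRdX+Flush  M[L3]=12
step 17: P2: store L1 := 21  ⟶  IIMI  (L1)  txn=BusUpgr  M[L1]=73
step 18: P1: load  L1  ⟶  ISSI  (L1)  txn=BusRd+Flush  M[L1]=21
step 19: P0: load  L2  ⟶  SSSS  (L2)  txn=∅  M[L2]=73
step 20: P2: store L2 := 83  ⟶  IIMI  (L2)  txn=BusUpgr  M[L2]=73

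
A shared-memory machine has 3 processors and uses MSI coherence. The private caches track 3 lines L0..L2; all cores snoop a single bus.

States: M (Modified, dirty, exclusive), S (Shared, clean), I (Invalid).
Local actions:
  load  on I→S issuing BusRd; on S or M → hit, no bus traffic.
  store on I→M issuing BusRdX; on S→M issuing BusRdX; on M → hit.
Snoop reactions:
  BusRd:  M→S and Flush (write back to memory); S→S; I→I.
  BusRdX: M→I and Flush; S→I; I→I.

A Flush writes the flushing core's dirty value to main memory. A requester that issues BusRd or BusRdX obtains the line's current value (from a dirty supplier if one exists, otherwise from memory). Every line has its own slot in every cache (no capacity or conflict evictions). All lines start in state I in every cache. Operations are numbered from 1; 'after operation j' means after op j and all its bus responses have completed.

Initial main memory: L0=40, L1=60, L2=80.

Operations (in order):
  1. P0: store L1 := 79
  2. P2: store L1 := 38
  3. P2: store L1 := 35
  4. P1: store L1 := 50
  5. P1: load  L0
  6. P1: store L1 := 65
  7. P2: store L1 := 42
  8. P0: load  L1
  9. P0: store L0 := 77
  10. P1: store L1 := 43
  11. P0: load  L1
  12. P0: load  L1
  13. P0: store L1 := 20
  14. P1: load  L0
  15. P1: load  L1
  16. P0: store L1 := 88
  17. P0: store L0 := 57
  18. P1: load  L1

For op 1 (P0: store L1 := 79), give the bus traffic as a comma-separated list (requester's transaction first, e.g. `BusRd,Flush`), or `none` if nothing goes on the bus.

  op1 P0: store L1 := 79 → M/I/I on L1; bus BusRdX; mem=60
  op2 P2: store L1 := 38 → I/I/M on L1; bus BusRdX Flush; mem=79
  op3 P2: store L1 := 35 → I/I/M on L1; bus (none); mem=79
  op4 P1: store L1 := 50 → I/M/I on L1; bus BusRdX Flush; mem=35
  op5 P1: load  L0 → I/S/I on L0; bus BusRd; mem=40
  op6 P1: store L1 := 65 → I/M/I on L1; bus (none); mem=35
  op7 P2: store L1 := 42 → I/I/M on L1; bus BusRdX Flush; mem=65
  op8 P0: load  L1 → S/I/S on L1; bus BusRd Flush; mem=42
  op9 P0: store L0 := 77 → M/I/I on L0; bus BusRdX; mem=40
  op10 P1: store L1 := 43 → I/M/I on L1; bus BusRdX; mem=42
  op11 P0: load  L1 → S/S/I on L1; bus BusRd Flush; mem=43
  op12 P0: load  L1 → S/S/I on L1; bus (none); mem=43
  op13 P0: store L1 := 20 → M/I/I on L1; bus BusRdX; mem=43
  op14 P1: load  L0 → S/S/I on L0; bus BusRd Flush; mem=77
  op15 P1: load  L1 → S/S/I on L1; bus BusRd Flush; mem=20
  op16 P0: store L1 := 88 → M/I/I on L1; bus BusRdX; mem=20
  op17 P0: store L0 := 57 → M/I/I on L0; bus BusRdX; mem=77
  op18 P1: load  L1 → S/S/I on L1; bus BusRd Flush; mem=88

bus = BusRdX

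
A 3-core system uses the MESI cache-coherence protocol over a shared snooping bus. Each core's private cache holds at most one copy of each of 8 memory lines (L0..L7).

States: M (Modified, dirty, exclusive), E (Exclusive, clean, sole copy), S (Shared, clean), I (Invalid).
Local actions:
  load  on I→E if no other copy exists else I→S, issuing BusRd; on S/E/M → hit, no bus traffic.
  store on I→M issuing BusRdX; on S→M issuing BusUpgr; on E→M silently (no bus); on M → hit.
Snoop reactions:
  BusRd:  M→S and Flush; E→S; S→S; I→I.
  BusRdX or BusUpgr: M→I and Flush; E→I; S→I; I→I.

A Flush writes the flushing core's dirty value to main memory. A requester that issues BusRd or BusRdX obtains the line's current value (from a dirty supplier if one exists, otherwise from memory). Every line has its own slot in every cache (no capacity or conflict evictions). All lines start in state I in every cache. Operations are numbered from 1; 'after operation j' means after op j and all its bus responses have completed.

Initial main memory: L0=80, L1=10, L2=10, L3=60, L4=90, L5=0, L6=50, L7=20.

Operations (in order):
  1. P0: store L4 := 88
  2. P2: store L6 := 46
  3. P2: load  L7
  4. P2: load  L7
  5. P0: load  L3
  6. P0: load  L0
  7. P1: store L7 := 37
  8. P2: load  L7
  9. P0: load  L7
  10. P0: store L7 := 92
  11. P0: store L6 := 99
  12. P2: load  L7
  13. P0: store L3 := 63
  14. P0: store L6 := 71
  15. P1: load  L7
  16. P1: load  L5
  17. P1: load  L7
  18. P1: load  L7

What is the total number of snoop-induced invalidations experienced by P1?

invalidations = 1

[1] P0: store L4 := 88 | P0:M(88), P1:I, P2:I | bus: BusRdX
[2] P2: store L6 := 46 | P0:I, P1:I, P2:M(46) | bus: BusRdX
[3] P2: load  L7 | P0:I, P1:I, P2:E(20) | bus: BusRd
[4] P2: load  L7 | P0:I, P1:I, P2:E(20) | bus: none
[5] P0: load  L3 | P0:E(60), P1:I, P2:I | bus: BusRd
[6] P0: load  L0 | P0:E(80), P1:I, P2:I | bus: BusRd
[7] P1: store L7 := 37 | P0:I, P1:M(37), P2:I | bus: BusRdX
[8] P2: load  L7 | P0:I, P1:S(37), P2:S(37) | bus: BusRd,Flush
[9] P0: load  L7 | P0:S(37), P1:S(37), P2:S(37) | bus: BusRd
[10] P0: store L7 := 92 | P0:M(92), P1:I, P2:I | bus: BusUpgr
[11] P0: store L6 := 99 | P0:M(99), P1:I, P2:I | bus: BusRdX,Flush
[12] P2: load  L7 | P0:S(92), P1:I, P2:S(92) | bus: BusRd,Flush
[13] P0: store L3 := 63 | P0:M(63), P1:I, P2:I | bus: none
[14] P0: store L6 := 71 | P0:M(71), P1:I, P2:I | bus: none
[15] P1: load  L7 | P0:S(92), P1:S(92), P2:S(92) | bus: BusRd
[16] P1: load  L5 | P0:I, P1:E(0), P2:I | bus: BusRd
[17] P1: load  L7 | P0:S(92), P1:S(92), P2:S(92) | bus: none
[18] P1: load  L7 | P0:S(92), P1:S(92), P2:S(92) | bus: none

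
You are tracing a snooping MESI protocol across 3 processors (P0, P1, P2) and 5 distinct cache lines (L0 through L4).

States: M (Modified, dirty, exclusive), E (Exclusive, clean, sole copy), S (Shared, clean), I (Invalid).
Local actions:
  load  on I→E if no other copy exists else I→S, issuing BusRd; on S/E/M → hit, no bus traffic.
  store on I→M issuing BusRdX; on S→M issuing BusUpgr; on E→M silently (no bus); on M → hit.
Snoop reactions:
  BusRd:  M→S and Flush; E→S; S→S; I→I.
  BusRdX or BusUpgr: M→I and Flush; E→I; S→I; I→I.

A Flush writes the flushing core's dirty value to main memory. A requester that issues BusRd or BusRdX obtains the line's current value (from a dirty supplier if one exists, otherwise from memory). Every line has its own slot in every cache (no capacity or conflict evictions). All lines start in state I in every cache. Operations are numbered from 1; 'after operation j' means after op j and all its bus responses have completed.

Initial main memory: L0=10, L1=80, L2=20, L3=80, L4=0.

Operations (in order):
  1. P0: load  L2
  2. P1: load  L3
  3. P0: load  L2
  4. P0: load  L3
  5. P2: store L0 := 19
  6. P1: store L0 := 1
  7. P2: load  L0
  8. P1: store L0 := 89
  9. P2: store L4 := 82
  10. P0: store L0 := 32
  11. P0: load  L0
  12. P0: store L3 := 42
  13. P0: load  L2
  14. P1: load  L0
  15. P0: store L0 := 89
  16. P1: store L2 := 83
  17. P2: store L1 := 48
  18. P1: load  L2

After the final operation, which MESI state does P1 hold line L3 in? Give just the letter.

state = I

[1] P0: load  L2 | P0:E(20), P1:I, P2:I | bus: BusRd
[2] P1: load  L3 | P0:I, P1:E(80), P2:I | bus: BusRd
[3] P0: load  L2 | P0:E(20), P1:I, P2:I | bus: none
[4] P0: load  L3 | P0:S(80), P1:S(80), P2:I | bus: BusRd
[5] P2: store L0 := 19 | P0:I, P1:I, P2:M(19) | bus: BusRdX
[6] P1: store L0 := 1 | P0:I, P1:M(1), P2:I | bus: BusRdX,Flush
[7] P2: load  L0 | P0:I, P1:S(1), P2:S(1) | bus: BusRd,Flush
[8] P1: store L0 := 89 | P0:I, P1:M(89), P2:I | bus: BusUpgr
[9] P2: store L4 := 82 | P0:I, P1:I, P2:M(82) | bus: BusRdX
[10] P0: store L0 := 32 | P0:M(32), P1:I, P2:I | bus: BusRdX,Flush
[11] P0: load  L0 | P0:M(32), P1:I, P2:I | bus: none
[12] P0: store L3 := 42 | P0:M(42), P1:I, P2:I | bus: BusUpgr
[13] P0: load  L2 | P0:E(20), P1:I, P2:I | bus: none
[14] P1: load  L0 | P0:S(32), P1:S(32), P2:I | bus: BusRd,Flush
[15] P0: store L0 := 89 | P0:M(89), P1:I, P2:I | bus: BusUpgr
[16] P1: store L2 := 83 | P0:I, P1:M(83), P2:I | bus: BusRdX
[17] P2: store L1 := 48 | P0:I, P1:I, P2:M(48) | bus: BusRdX
[18] P1: load  L2 | P0:I, P1:M(83), P2:I | bus: none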